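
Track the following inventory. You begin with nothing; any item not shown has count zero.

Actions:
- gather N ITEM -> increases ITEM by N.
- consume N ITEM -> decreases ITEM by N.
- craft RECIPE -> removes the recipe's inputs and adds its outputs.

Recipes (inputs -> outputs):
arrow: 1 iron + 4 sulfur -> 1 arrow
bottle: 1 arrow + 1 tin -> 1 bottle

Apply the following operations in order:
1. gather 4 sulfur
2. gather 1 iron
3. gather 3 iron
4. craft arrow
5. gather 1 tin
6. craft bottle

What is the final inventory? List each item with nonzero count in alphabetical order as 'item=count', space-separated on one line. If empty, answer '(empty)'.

After 1 (gather 4 sulfur): sulfur=4
After 2 (gather 1 iron): iron=1 sulfur=4
After 3 (gather 3 iron): iron=4 sulfur=4
After 4 (craft arrow): arrow=1 iron=3
After 5 (gather 1 tin): arrow=1 iron=3 tin=1
After 6 (craft bottle): bottle=1 iron=3

Answer: bottle=1 iron=3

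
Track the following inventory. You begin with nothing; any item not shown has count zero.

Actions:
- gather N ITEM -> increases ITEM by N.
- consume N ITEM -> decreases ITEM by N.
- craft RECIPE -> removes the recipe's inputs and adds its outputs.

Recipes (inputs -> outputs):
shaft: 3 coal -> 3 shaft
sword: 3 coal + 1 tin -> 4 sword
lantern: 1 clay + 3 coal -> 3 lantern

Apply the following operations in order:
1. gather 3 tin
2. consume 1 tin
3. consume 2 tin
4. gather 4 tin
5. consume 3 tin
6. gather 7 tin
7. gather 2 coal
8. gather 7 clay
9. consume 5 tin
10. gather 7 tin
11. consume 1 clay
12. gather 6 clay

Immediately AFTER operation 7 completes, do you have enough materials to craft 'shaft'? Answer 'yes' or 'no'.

Answer: no

Derivation:
After 1 (gather 3 tin): tin=3
After 2 (consume 1 tin): tin=2
After 3 (consume 2 tin): (empty)
After 4 (gather 4 tin): tin=4
After 5 (consume 3 tin): tin=1
After 6 (gather 7 tin): tin=8
After 7 (gather 2 coal): coal=2 tin=8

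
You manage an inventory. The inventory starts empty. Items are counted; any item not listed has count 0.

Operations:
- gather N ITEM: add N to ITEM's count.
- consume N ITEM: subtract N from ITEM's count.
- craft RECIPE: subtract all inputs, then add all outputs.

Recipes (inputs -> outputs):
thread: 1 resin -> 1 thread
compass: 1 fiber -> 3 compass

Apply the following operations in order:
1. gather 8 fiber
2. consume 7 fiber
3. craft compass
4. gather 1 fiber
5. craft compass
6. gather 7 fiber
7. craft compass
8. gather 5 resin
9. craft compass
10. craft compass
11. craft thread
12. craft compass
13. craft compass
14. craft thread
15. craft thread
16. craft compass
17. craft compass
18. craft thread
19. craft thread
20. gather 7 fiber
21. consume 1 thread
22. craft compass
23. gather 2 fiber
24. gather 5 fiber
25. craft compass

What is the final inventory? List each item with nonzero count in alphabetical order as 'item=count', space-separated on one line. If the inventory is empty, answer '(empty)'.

After 1 (gather 8 fiber): fiber=8
After 2 (consume 7 fiber): fiber=1
After 3 (craft compass): compass=3
After 4 (gather 1 fiber): compass=3 fiber=1
After 5 (craft compass): compass=6
After 6 (gather 7 fiber): compass=6 fiber=7
After 7 (craft compass): compass=9 fiber=6
After 8 (gather 5 resin): compass=9 fiber=6 resin=5
After 9 (craft compass): compass=12 fiber=5 resin=5
After 10 (craft compass): compass=15 fiber=4 resin=5
After 11 (craft thread): compass=15 fiber=4 resin=4 thread=1
After 12 (craft compass): compass=18 fiber=3 resin=4 thread=1
After 13 (craft compass): compass=21 fiber=2 resin=4 thread=1
After 14 (craft thread): compass=21 fiber=2 resin=3 thread=2
After 15 (craft thread): compass=21 fiber=2 resin=2 thread=3
After 16 (craft compass): compass=24 fiber=1 resin=2 thread=3
After 17 (craft compass): compass=27 resin=2 thread=3
After 18 (craft thread): compass=27 resin=1 thread=4
After 19 (craft thread): compass=27 thread=5
After 20 (gather 7 fiber): compass=27 fiber=7 thread=5
After 21 (consume 1 thread): compass=27 fiber=7 thread=4
After 22 (craft compass): compass=30 fiber=6 thread=4
After 23 (gather 2 fiber): compass=30 fiber=8 thread=4
After 24 (gather 5 fiber): compass=30 fiber=13 thread=4
After 25 (craft compass): compass=33 fiber=12 thread=4

Answer: compass=33 fiber=12 thread=4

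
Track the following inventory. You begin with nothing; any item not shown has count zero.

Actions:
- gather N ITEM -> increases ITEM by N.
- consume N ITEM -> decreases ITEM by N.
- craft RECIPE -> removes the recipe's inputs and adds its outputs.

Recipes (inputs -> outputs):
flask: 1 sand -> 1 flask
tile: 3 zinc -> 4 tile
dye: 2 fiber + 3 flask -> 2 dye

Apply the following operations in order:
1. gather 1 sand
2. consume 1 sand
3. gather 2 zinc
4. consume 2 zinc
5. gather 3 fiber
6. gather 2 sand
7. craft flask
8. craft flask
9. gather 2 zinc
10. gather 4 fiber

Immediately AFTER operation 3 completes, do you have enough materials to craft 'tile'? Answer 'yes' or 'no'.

After 1 (gather 1 sand): sand=1
After 2 (consume 1 sand): (empty)
After 3 (gather 2 zinc): zinc=2

Answer: no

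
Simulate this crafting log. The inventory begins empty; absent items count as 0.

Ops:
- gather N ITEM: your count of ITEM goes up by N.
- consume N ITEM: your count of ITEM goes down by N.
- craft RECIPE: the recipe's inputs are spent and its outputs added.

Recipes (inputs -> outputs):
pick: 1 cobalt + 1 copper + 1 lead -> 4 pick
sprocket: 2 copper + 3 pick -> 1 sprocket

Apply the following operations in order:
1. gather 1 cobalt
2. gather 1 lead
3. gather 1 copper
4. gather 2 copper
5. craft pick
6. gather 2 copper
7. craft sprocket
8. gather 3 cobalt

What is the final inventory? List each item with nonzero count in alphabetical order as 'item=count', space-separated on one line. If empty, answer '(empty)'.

Answer: cobalt=3 copper=2 pick=1 sprocket=1

Derivation:
After 1 (gather 1 cobalt): cobalt=1
After 2 (gather 1 lead): cobalt=1 lead=1
After 3 (gather 1 copper): cobalt=1 copper=1 lead=1
After 4 (gather 2 copper): cobalt=1 copper=3 lead=1
After 5 (craft pick): copper=2 pick=4
After 6 (gather 2 copper): copper=4 pick=4
After 7 (craft sprocket): copper=2 pick=1 sprocket=1
After 8 (gather 3 cobalt): cobalt=3 copper=2 pick=1 sprocket=1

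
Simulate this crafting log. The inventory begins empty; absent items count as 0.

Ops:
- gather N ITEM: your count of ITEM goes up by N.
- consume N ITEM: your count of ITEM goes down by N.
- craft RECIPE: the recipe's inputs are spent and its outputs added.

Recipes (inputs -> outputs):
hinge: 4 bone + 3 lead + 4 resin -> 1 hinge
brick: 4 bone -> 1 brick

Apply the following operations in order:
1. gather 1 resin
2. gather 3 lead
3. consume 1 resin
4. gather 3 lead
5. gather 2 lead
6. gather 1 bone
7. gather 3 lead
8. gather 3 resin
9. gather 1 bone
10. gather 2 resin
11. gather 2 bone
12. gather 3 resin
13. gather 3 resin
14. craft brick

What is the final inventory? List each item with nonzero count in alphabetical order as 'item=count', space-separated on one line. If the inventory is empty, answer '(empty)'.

Answer: brick=1 lead=11 resin=11

Derivation:
After 1 (gather 1 resin): resin=1
After 2 (gather 3 lead): lead=3 resin=1
After 3 (consume 1 resin): lead=3
After 4 (gather 3 lead): lead=6
After 5 (gather 2 lead): lead=8
After 6 (gather 1 bone): bone=1 lead=8
After 7 (gather 3 lead): bone=1 lead=11
After 8 (gather 3 resin): bone=1 lead=11 resin=3
After 9 (gather 1 bone): bone=2 lead=11 resin=3
After 10 (gather 2 resin): bone=2 lead=11 resin=5
After 11 (gather 2 bone): bone=4 lead=11 resin=5
After 12 (gather 3 resin): bone=4 lead=11 resin=8
After 13 (gather 3 resin): bone=4 lead=11 resin=11
After 14 (craft brick): brick=1 lead=11 resin=11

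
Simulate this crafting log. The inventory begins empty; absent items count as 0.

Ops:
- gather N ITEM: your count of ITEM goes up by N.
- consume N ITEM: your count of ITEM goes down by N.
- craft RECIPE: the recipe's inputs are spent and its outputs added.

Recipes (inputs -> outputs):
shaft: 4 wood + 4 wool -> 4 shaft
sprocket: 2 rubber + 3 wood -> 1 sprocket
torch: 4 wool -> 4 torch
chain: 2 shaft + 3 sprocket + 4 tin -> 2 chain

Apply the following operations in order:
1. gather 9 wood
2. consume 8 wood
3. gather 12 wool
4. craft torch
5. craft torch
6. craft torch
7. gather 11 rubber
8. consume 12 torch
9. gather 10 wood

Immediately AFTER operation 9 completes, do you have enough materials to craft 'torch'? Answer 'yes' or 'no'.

Answer: no

Derivation:
After 1 (gather 9 wood): wood=9
After 2 (consume 8 wood): wood=1
After 3 (gather 12 wool): wood=1 wool=12
After 4 (craft torch): torch=4 wood=1 wool=8
After 5 (craft torch): torch=8 wood=1 wool=4
After 6 (craft torch): torch=12 wood=1
After 7 (gather 11 rubber): rubber=11 torch=12 wood=1
After 8 (consume 12 torch): rubber=11 wood=1
After 9 (gather 10 wood): rubber=11 wood=11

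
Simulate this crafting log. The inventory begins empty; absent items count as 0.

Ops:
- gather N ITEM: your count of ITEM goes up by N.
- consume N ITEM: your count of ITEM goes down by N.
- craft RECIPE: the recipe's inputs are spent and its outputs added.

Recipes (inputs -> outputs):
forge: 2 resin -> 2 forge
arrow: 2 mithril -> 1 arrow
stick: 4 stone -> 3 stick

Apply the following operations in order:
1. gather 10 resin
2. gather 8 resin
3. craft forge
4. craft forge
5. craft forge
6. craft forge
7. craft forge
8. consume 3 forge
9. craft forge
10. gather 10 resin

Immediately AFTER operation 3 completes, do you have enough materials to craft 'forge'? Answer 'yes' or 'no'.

After 1 (gather 10 resin): resin=10
After 2 (gather 8 resin): resin=18
After 3 (craft forge): forge=2 resin=16

Answer: yes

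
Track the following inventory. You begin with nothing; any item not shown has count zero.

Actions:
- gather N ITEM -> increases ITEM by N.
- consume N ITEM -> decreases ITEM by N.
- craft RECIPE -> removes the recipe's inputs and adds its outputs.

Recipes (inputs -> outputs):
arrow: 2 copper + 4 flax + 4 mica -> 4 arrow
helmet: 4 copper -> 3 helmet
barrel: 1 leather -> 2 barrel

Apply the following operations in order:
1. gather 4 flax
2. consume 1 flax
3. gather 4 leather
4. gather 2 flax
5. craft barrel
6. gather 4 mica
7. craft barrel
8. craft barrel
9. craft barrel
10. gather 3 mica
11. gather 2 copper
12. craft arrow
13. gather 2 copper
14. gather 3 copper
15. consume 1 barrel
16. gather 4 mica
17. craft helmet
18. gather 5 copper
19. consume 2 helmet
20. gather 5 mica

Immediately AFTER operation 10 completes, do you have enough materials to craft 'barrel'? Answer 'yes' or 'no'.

Answer: no

Derivation:
After 1 (gather 4 flax): flax=4
After 2 (consume 1 flax): flax=3
After 3 (gather 4 leather): flax=3 leather=4
After 4 (gather 2 flax): flax=5 leather=4
After 5 (craft barrel): barrel=2 flax=5 leather=3
After 6 (gather 4 mica): barrel=2 flax=5 leather=3 mica=4
After 7 (craft barrel): barrel=4 flax=5 leather=2 mica=4
After 8 (craft barrel): barrel=6 flax=5 leather=1 mica=4
After 9 (craft barrel): barrel=8 flax=5 mica=4
After 10 (gather 3 mica): barrel=8 flax=5 mica=7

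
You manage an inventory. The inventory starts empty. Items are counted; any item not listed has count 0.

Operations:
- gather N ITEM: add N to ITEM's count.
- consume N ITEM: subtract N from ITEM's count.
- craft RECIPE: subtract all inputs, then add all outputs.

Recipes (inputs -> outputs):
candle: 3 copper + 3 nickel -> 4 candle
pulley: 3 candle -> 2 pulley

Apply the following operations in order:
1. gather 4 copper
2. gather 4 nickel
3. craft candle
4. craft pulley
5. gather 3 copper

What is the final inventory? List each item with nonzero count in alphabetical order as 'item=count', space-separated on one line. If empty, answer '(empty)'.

After 1 (gather 4 copper): copper=4
After 2 (gather 4 nickel): copper=4 nickel=4
After 3 (craft candle): candle=4 copper=1 nickel=1
After 4 (craft pulley): candle=1 copper=1 nickel=1 pulley=2
After 5 (gather 3 copper): candle=1 copper=4 nickel=1 pulley=2

Answer: candle=1 copper=4 nickel=1 pulley=2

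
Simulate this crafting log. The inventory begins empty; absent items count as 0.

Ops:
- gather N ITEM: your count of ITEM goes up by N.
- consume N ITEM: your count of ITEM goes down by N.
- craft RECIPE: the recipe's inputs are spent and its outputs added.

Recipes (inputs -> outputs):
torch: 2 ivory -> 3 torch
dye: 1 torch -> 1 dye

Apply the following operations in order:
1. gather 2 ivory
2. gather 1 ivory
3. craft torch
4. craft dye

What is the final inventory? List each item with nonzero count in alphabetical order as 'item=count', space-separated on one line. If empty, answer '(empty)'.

Answer: dye=1 ivory=1 torch=2

Derivation:
After 1 (gather 2 ivory): ivory=2
After 2 (gather 1 ivory): ivory=3
After 3 (craft torch): ivory=1 torch=3
After 4 (craft dye): dye=1 ivory=1 torch=2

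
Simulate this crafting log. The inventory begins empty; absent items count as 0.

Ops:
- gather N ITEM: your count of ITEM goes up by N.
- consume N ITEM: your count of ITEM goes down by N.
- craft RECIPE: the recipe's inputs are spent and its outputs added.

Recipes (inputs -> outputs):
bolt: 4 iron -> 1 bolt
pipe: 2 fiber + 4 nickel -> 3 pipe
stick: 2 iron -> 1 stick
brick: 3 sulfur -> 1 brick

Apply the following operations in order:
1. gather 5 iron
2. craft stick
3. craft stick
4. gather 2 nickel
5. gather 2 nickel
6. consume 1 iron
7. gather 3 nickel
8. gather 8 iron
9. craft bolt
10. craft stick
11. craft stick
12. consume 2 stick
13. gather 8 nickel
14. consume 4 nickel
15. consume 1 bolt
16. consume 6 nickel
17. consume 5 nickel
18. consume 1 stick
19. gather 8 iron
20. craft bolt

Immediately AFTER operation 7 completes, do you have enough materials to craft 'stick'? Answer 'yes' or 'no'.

After 1 (gather 5 iron): iron=5
After 2 (craft stick): iron=3 stick=1
After 3 (craft stick): iron=1 stick=2
After 4 (gather 2 nickel): iron=1 nickel=2 stick=2
After 5 (gather 2 nickel): iron=1 nickel=4 stick=2
After 6 (consume 1 iron): nickel=4 stick=2
After 7 (gather 3 nickel): nickel=7 stick=2

Answer: no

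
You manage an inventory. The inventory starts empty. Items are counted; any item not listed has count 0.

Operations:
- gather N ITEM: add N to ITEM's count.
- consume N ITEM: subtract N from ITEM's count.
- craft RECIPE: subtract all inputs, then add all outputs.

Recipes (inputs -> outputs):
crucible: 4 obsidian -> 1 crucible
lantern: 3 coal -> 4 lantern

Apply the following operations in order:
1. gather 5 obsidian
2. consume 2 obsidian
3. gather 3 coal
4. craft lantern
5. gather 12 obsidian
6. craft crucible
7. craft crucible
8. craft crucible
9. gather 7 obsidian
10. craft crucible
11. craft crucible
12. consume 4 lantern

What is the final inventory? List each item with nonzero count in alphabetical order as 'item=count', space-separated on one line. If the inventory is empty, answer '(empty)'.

Answer: crucible=5 obsidian=2

Derivation:
After 1 (gather 5 obsidian): obsidian=5
After 2 (consume 2 obsidian): obsidian=3
After 3 (gather 3 coal): coal=3 obsidian=3
After 4 (craft lantern): lantern=4 obsidian=3
After 5 (gather 12 obsidian): lantern=4 obsidian=15
After 6 (craft crucible): crucible=1 lantern=4 obsidian=11
After 7 (craft crucible): crucible=2 lantern=4 obsidian=7
After 8 (craft crucible): crucible=3 lantern=4 obsidian=3
After 9 (gather 7 obsidian): crucible=3 lantern=4 obsidian=10
After 10 (craft crucible): crucible=4 lantern=4 obsidian=6
After 11 (craft crucible): crucible=5 lantern=4 obsidian=2
After 12 (consume 4 lantern): crucible=5 obsidian=2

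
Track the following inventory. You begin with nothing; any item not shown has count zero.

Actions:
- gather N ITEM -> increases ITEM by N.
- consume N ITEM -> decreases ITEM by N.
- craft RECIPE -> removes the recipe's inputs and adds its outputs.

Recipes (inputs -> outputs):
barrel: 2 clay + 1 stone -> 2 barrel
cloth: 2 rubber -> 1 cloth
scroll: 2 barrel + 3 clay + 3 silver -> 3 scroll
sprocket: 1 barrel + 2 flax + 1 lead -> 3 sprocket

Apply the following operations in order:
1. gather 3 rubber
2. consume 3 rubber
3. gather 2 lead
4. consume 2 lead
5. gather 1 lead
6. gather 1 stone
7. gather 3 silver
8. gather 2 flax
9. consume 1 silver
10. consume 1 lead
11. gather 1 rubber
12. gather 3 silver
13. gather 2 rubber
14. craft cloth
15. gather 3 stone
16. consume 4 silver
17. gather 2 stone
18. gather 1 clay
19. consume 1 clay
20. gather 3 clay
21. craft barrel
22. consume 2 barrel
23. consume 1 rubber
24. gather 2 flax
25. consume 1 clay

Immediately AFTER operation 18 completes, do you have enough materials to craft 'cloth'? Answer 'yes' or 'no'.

Answer: no

Derivation:
After 1 (gather 3 rubber): rubber=3
After 2 (consume 3 rubber): (empty)
After 3 (gather 2 lead): lead=2
After 4 (consume 2 lead): (empty)
After 5 (gather 1 lead): lead=1
After 6 (gather 1 stone): lead=1 stone=1
After 7 (gather 3 silver): lead=1 silver=3 stone=1
After 8 (gather 2 flax): flax=2 lead=1 silver=3 stone=1
After 9 (consume 1 silver): flax=2 lead=1 silver=2 stone=1
After 10 (consume 1 lead): flax=2 silver=2 stone=1
After 11 (gather 1 rubber): flax=2 rubber=1 silver=2 stone=1
After 12 (gather 3 silver): flax=2 rubber=1 silver=5 stone=1
After 13 (gather 2 rubber): flax=2 rubber=3 silver=5 stone=1
After 14 (craft cloth): cloth=1 flax=2 rubber=1 silver=5 stone=1
After 15 (gather 3 stone): cloth=1 flax=2 rubber=1 silver=5 stone=4
After 16 (consume 4 silver): cloth=1 flax=2 rubber=1 silver=1 stone=4
After 17 (gather 2 stone): cloth=1 flax=2 rubber=1 silver=1 stone=6
After 18 (gather 1 clay): clay=1 cloth=1 flax=2 rubber=1 silver=1 stone=6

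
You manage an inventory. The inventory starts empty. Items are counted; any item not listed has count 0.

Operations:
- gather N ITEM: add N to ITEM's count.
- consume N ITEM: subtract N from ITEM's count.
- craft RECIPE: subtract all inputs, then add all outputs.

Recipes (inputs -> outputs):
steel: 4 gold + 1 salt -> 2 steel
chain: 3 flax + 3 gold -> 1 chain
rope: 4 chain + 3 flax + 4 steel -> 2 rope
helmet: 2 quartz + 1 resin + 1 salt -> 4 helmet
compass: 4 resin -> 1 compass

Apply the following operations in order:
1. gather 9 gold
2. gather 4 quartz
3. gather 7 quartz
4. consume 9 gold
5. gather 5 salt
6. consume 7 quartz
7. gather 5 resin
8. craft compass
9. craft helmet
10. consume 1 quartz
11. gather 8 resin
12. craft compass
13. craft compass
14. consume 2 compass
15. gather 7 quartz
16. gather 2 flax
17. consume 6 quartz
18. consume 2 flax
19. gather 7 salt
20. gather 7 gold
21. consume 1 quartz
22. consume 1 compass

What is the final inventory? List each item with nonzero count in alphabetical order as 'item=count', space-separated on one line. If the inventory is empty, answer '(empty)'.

After 1 (gather 9 gold): gold=9
After 2 (gather 4 quartz): gold=9 quartz=4
After 3 (gather 7 quartz): gold=9 quartz=11
After 4 (consume 9 gold): quartz=11
After 5 (gather 5 salt): quartz=11 salt=5
After 6 (consume 7 quartz): quartz=4 salt=5
After 7 (gather 5 resin): quartz=4 resin=5 salt=5
After 8 (craft compass): compass=1 quartz=4 resin=1 salt=5
After 9 (craft helmet): compass=1 helmet=4 quartz=2 salt=4
After 10 (consume 1 quartz): compass=1 helmet=4 quartz=1 salt=4
After 11 (gather 8 resin): compass=1 helmet=4 quartz=1 resin=8 salt=4
After 12 (craft compass): compass=2 helmet=4 quartz=1 resin=4 salt=4
After 13 (craft compass): compass=3 helmet=4 quartz=1 salt=4
After 14 (consume 2 compass): compass=1 helmet=4 quartz=1 salt=4
After 15 (gather 7 quartz): compass=1 helmet=4 quartz=8 salt=4
After 16 (gather 2 flax): compass=1 flax=2 helmet=4 quartz=8 salt=4
After 17 (consume 6 quartz): compass=1 flax=2 helmet=4 quartz=2 salt=4
After 18 (consume 2 flax): compass=1 helmet=4 quartz=2 salt=4
After 19 (gather 7 salt): compass=1 helmet=4 quartz=2 salt=11
After 20 (gather 7 gold): compass=1 gold=7 helmet=4 quartz=2 salt=11
After 21 (consume 1 quartz): compass=1 gold=7 helmet=4 quartz=1 salt=11
After 22 (consume 1 compass): gold=7 helmet=4 quartz=1 salt=11

Answer: gold=7 helmet=4 quartz=1 salt=11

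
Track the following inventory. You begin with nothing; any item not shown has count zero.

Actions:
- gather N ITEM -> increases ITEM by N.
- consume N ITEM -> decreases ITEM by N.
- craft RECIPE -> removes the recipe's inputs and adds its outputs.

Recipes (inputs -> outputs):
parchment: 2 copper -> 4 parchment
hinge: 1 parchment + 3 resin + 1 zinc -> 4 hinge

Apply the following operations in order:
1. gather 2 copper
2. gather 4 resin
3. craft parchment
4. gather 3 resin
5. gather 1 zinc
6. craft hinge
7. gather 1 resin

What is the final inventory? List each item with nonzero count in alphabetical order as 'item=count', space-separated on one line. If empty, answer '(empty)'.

Answer: hinge=4 parchment=3 resin=5

Derivation:
After 1 (gather 2 copper): copper=2
After 2 (gather 4 resin): copper=2 resin=4
After 3 (craft parchment): parchment=4 resin=4
After 4 (gather 3 resin): parchment=4 resin=7
After 5 (gather 1 zinc): parchment=4 resin=7 zinc=1
After 6 (craft hinge): hinge=4 parchment=3 resin=4
After 7 (gather 1 resin): hinge=4 parchment=3 resin=5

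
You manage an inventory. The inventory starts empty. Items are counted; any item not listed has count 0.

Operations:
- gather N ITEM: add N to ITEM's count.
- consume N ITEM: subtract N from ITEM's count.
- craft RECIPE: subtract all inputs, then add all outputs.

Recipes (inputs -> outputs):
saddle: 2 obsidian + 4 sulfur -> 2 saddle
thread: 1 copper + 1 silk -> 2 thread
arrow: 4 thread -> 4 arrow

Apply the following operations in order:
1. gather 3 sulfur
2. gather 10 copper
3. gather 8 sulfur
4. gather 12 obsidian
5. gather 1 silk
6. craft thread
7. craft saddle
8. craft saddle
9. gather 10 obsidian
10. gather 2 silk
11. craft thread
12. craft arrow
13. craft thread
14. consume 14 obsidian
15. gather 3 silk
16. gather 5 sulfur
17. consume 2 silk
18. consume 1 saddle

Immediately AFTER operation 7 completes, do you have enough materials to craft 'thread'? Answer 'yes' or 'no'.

After 1 (gather 3 sulfur): sulfur=3
After 2 (gather 10 copper): copper=10 sulfur=3
After 3 (gather 8 sulfur): copper=10 sulfur=11
After 4 (gather 12 obsidian): copper=10 obsidian=12 sulfur=11
After 5 (gather 1 silk): copper=10 obsidian=12 silk=1 sulfur=11
After 6 (craft thread): copper=9 obsidian=12 sulfur=11 thread=2
After 7 (craft saddle): copper=9 obsidian=10 saddle=2 sulfur=7 thread=2

Answer: no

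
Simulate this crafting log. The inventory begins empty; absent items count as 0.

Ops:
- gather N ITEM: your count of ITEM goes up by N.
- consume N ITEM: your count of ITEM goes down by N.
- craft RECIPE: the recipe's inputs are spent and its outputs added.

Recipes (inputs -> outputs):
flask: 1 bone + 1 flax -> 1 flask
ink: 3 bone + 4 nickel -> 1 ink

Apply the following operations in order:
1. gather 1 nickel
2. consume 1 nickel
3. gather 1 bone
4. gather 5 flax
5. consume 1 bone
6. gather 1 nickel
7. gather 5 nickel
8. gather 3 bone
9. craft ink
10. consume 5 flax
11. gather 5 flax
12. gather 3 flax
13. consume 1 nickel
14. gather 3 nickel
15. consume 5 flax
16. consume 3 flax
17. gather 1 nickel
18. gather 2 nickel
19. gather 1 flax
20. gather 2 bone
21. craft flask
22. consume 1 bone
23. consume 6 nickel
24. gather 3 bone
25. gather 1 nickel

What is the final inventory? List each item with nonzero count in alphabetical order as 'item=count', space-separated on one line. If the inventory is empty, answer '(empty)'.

Answer: bone=3 flask=1 ink=1 nickel=2

Derivation:
After 1 (gather 1 nickel): nickel=1
After 2 (consume 1 nickel): (empty)
After 3 (gather 1 bone): bone=1
After 4 (gather 5 flax): bone=1 flax=5
After 5 (consume 1 bone): flax=5
After 6 (gather 1 nickel): flax=5 nickel=1
After 7 (gather 5 nickel): flax=5 nickel=6
After 8 (gather 3 bone): bone=3 flax=5 nickel=6
After 9 (craft ink): flax=5 ink=1 nickel=2
After 10 (consume 5 flax): ink=1 nickel=2
After 11 (gather 5 flax): flax=5 ink=1 nickel=2
After 12 (gather 3 flax): flax=8 ink=1 nickel=2
After 13 (consume 1 nickel): flax=8 ink=1 nickel=1
After 14 (gather 3 nickel): flax=8 ink=1 nickel=4
After 15 (consume 5 flax): flax=3 ink=1 nickel=4
After 16 (consume 3 flax): ink=1 nickel=4
After 17 (gather 1 nickel): ink=1 nickel=5
After 18 (gather 2 nickel): ink=1 nickel=7
After 19 (gather 1 flax): flax=1 ink=1 nickel=7
After 20 (gather 2 bone): bone=2 flax=1 ink=1 nickel=7
After 21 (craft flask): bone=1 flask=1 ink=1 nickel=7
After 22 (consume 1 bone): flask=1 ink=1 nickel=7
After 23 (consume 6 nickel): flask=1 ink=1 nickel=1
After 24 (gather 3 bone): bone=3 flask=1 ink=1 nickel=1
After 25 (gather 1 nickel): bone=3 flask=1 ink=1 nickel=2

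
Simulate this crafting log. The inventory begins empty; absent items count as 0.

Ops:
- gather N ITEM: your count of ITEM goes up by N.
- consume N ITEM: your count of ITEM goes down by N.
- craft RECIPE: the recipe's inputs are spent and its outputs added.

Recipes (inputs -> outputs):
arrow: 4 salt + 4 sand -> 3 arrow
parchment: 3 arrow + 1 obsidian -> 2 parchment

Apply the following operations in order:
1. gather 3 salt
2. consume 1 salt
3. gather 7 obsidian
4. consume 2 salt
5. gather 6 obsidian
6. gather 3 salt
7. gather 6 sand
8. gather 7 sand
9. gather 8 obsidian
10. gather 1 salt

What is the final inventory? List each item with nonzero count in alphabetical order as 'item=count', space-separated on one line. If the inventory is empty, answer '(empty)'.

After 1 (gather 3 salt): salt=3
After 2 (consume 1 salt): salt=2
After 3 (gather 7 obsidian): obsidian=7 salt=2
After 4 (consume 2 salt): obsidian=7
After 5 (gather 6 obsidian): obsidian=13
After 6 (gather 3 salt): obsidian=13 salt=3
After 7 (gather 6 sand): obsidian=13 salt=3 sand=6
After 8 (gather 7 sand): obsidian=13 salt=3 sand=13
After 9 (gather 8 obsidian): obsidian=21 salt=3 sand=13
After 10 (gather 1 salt): obsidian=21 salt=4 sand=13

Answer: obsidian=21 salt=4 sand=13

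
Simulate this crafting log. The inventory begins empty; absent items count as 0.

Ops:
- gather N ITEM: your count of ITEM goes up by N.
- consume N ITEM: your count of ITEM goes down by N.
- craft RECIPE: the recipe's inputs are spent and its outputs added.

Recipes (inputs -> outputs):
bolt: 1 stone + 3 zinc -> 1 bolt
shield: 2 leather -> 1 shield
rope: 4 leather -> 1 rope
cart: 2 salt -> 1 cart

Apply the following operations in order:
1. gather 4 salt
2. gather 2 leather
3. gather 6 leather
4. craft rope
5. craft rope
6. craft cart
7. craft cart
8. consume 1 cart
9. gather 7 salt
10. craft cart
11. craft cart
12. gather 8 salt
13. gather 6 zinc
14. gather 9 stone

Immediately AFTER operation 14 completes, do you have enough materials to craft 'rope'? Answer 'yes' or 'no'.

Answer: no

Derivation:
After 1 (gather 4 salt): salt=4
After 2 (gather 2 leather): leather=2 salt=4
After 3 (gather 6 leather): leather=8 salt=4
After 4 (craft rope): leather=4 rope=1 salt=4
After 5 (craft rope): rope=2 salt=4
After 6 (craft cart): cart=1 rope=2 salt=2
After 7 (craft cart): cart=2 rope=2
After 8 (consume 1 cart): cart=1 rope=2
After 9 (gather 7 salt): cart=1 rope=2 salt=7
After 10 (craft cart): cart=2 rope=2 salt=5
After 11 (craft cart): cart=3 rope=2 salt=3
After 12 (gather 8 salt): cart=3 rope=2 salt=11
After 13 (gather 6 zinc): cart=3 rope=2 salt=11 zinc=6
After 14 (gather 9 stone): cart=3 rope=2 salt=11 stone=9 zinc=6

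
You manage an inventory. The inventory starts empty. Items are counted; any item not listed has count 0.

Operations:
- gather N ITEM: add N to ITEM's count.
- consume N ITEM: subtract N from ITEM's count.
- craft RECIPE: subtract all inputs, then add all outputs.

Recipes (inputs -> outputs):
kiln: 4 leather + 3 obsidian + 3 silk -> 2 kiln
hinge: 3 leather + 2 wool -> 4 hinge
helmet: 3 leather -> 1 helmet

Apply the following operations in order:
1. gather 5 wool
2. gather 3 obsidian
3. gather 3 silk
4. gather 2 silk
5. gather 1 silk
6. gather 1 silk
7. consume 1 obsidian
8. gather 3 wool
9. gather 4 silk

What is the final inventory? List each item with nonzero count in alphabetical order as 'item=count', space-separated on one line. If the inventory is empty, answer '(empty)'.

After 1 (gather 5 wool): wool=5
After 2 (gather 3 obsidian): obsidian=3 wool=5
After 3 (gather 3 silk): obsidian=3 silk=3 wool=5
After 4 (gather 2 silk): obsidian=3 silk=5 wool=5
After 5 (gather 1 silk): obsidian=3 silk=6 wool=5
After 6 (gather 1 silk): obsidian=3 silk=7 wool=5
After 7 (consume 1 obsidian): obsidian=2 silk=7 wool=5
After 8 (gather 3 wool): obsidian=2 silk=7 wool=8
After 9 (gather 4 silk): obsidian=2 silk=11 wool=8

Answer: obsidian=2 silk=11 wool=8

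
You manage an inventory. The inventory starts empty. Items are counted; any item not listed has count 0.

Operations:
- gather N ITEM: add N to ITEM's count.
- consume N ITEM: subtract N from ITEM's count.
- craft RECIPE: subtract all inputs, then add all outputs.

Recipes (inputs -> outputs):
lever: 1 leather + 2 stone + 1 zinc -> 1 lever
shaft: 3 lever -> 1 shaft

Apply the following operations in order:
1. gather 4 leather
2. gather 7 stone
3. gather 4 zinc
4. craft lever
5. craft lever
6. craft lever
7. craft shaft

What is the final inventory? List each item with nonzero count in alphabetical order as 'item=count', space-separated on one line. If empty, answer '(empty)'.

After 1 (gather 4 leather): leather=4
After 2 (gather 7 stone): leather=4 stone=7
After 3 (gather 4 zinc): leather=4 stone=7 zinc=4
After 4 (craft lever): leather=3 lever=1 stone=5 zinc=3
After 5 (craft lever): leather=2 lever=2 stone=3 zinc=2
After 6 (craft lever): leather=1 lever=3 stone=1 zinc=1
After 7 (craft shaft): leather=1 shaft=1 stone=1 zinc=1

Answer: leather=1 shaft=1 stone=1 zinc=1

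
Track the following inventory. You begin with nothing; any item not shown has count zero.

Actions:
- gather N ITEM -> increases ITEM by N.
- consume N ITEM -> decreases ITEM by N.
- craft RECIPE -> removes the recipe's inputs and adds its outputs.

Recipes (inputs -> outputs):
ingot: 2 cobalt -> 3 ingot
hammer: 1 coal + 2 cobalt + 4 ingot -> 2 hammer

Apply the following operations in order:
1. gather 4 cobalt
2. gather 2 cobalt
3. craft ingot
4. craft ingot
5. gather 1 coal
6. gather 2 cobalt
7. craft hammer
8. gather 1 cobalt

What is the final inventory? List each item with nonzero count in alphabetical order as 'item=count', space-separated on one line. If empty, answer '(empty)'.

Answer: cobalt=3 hammer=2 ingot=2

Derivation:
After 1 (gather 4 cobalt): cobalt=4
After 2 (gather 2 cobalt): cobalt=6
After 3 (craft ingot): cobalt=4 ingot=3
After 4 (craft ingot): cobalt=2 ingot=6
After 5 (gather 1 coal): coal=1 cobalt=2 ingot=6
After 6 (gather 2 cobalt): coal=1 cobalt=4 ingot=6
After 7 (craft hammer): cobalt=2 hammer=2 ingot=2
After 8 (gather 1 cobalt): cobalt=3 hammer=2 ingot=2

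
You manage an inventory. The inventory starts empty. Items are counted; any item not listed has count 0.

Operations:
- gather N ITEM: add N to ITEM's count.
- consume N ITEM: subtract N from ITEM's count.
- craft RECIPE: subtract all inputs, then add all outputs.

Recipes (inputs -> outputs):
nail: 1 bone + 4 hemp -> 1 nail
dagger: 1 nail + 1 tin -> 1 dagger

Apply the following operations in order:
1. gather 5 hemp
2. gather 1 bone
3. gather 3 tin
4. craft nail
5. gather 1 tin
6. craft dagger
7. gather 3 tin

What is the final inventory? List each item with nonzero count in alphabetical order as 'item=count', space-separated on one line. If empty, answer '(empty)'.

Answer: dagger=1 hemp=1 tin=6

Derivation:
After 1 (gather 5 hemp): hemp=5
After 2 (gather 1 bone): bone=1 hemp=5
After 3 (gather 3 tin): bone=1 hemp=5 tin=3
After 4 (craft nail): hemp=1 nail=1 tin=3
After 5 (gather 1 tin): hemp=1 nail=1 tin=4
After 6 (craft dagger): dagger=1 hemp=1 tin=3
After 7 (gather 3 tin): dagger=1 hemp=1 tin=6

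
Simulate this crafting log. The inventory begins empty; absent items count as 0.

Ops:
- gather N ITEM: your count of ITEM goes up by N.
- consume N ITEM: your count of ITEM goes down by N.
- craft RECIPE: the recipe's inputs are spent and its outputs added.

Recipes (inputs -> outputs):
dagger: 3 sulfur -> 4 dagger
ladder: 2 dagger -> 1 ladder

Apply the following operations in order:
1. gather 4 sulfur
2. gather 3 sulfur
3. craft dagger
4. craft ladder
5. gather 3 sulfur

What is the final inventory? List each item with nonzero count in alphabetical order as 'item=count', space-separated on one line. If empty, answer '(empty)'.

After 1 (gather 4 sulfur): sulfur=4
After 2 (gather 3 sulfur): sulfur=7
After 3 (craft dagger): dagger=4 sulfur=4
After 4 (craft ladder): dagger=2 ladder=1 sulfur=4
After 5 (gather 3 sulfur): dagger=2 ladder=1 sulfur=7

Answer: dagger=2 ladder=1 sulfur=7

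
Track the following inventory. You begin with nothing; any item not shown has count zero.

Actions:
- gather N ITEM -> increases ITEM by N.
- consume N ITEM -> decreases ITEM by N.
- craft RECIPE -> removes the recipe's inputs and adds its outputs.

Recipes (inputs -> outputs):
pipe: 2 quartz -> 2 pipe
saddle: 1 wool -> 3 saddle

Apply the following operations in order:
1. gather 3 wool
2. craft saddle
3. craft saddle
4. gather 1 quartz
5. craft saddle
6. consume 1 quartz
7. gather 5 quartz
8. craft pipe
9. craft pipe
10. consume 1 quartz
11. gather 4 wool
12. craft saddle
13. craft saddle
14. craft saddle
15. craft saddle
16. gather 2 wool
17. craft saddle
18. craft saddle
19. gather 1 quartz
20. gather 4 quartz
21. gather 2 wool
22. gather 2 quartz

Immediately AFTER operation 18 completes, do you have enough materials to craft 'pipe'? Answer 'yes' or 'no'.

After 1 (gather 3 wool): wool=3
After 2 (craft saddle): saddle=3 wool=2
After 3 (craft saddle): saddle=6 wool=1
After 4 (gather 1 quartz): quartz=1 saddle=6 wool=1
After 5 (craft saddle): quartz=1 saddle=9
After 6 (consume 1 quartz): saddle=9
After 7 (gather 5 quartz): quartz=5 saddle=9
After 8 (craft pipe): pipe=2 quartz=3 saddle=9
After 9 (craft pipe): pipe=4 quartz=1 saddle=9
After 10 (consume 1 quartz): pipe=4 saddle=9
After 11 (gather 4 wool): pipe=4 saddle=9 wool=4
After 12 (craft saddle): pipe=4 saddle=12 wool=3
After 13 (craft saddle): pipe=4 saddle=15 wool=2
After 14 (craft saddle): pipe=4 saddle=18 wool=1
After 15 (craft saddle): pipe=4 saddle=21
After 16 (gather 2 wool): pipe=4 saddle=21 wool=2
After 17 (craft saddle): pipe=4 saddle=24 wool=1
After 18 (craft saddle): pipe=4 saddle=27

Answer: no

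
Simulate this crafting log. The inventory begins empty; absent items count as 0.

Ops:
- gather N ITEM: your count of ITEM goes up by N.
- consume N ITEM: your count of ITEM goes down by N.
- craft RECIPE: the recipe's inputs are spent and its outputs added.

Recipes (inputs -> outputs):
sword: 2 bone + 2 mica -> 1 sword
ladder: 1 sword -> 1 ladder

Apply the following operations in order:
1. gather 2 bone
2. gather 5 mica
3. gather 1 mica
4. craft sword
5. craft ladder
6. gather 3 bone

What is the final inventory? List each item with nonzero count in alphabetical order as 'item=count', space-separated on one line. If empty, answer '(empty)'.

Answer: bone=3 ladder=1 mica=4

Derivation:
After 1 (gather 2 bone): bone=2
After 2 (gather 5 mica): bone=2 mica=5
After 3 (gather 1 mica): bone=2 mica=6
After 4 (craft sword): mica=4 sword=1
After 5 (craft ladder): ladder=1 mica=4
After 6 (gather 3 bone): bone=3 ladder=1 mica=4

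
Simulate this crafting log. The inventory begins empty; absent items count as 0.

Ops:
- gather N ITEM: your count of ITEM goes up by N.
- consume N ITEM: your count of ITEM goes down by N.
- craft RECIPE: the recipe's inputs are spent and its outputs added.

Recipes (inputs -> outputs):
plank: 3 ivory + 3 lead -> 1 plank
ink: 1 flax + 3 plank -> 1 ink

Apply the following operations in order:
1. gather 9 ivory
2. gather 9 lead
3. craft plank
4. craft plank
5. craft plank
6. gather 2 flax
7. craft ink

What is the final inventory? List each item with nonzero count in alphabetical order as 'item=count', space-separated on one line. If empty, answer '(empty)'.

After 1 (gather 9 ivory): ivory=9
After 2 (gather 9 lead): ivory=9 lead=9
After 3 (craft plank): ivory=6 lead=6 plank=1
After 4 (craft plank): ivory=3 lead=3 plank=2
After 5 (craft plank): plank=3
After 6 (gather 2 flax): flax=2 plank=3
After 7 (craft ink): flax=1 ink=1

Answer: flax=1 ink=1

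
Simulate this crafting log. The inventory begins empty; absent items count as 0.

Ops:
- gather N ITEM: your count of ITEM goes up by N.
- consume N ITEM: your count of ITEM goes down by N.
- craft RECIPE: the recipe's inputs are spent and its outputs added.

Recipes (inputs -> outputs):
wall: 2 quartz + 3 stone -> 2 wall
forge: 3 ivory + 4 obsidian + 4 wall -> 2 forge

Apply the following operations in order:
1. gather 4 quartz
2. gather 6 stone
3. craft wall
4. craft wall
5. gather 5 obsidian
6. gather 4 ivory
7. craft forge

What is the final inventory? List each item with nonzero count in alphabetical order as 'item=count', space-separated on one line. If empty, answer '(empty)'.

After 1 (gather 4 quartz): quartz=4
After 2 (gather 6 stone): quartz=4 stone=6
After 3 (craft wall): quartz=2 stone=3 wall=2
After 4 (craft wall): wall=4
After 5 (gather 5 obsidian): obsidian=5 wall=4
After 6 (gather 4 ivory): ivory=4 obsidian=5 wall=4
After 7 (craft forge): forge=2 ivory=1 obsidian=1

Answer: forge=2 ivory=1 obsidian=1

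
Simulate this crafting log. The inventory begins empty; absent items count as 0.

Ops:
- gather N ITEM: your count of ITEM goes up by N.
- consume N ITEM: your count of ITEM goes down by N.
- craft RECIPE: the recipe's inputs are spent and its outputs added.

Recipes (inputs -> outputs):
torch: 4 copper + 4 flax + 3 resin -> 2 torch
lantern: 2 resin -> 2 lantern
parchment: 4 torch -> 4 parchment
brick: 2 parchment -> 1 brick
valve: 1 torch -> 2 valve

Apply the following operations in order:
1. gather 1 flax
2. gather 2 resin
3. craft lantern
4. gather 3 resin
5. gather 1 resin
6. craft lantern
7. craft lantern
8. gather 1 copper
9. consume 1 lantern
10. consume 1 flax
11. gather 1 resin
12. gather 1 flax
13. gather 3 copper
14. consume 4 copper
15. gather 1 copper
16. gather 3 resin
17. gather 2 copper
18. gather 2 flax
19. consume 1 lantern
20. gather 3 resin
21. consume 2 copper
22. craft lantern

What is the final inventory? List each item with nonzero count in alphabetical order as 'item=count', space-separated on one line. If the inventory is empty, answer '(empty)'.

After 1 (gather 1 flax): flax=1
After 2 (gather 2 resin): flax=1 resin=2
After 3 (craft lantern): flax=1 lantern=2
After 4 (gather 3 resin): flax=1 lantern=2 resin=3
After 5 (gather 1 resin): flax=1 lantern=2 resin=4
After 6 (craft lantern): flax=1 lantern=4 resin=2
After 7 (craft lantern): flax=1 lantern=6
After 8 (gather 1 copper): copper=1 flax=1 lantern=6
After 9 (consume 1 lantern): copper=1 flax=1 lantern=5
After 10 (consume 1 flax): copper=1 lantern=5
After 11 (gather 1 resin): copper=1 lantern=5 resin=1
After 12 (gather 1 flax): copper=1 flax=1 lantern=5 resin=1
After 13 (gather 3 copper): copper=4 flax=1 lantern=5 resin=1
After 14 (consume 4 copper): flax=1 lantern=5 resin=1
After 15 (gather 1 copper): copper=1 flax=1 lantern=5 resin=1
After 16 (gather 3 resin): copper=1 flax=1 lantern=5 resin=4
After 17 (gather 2 copper): copper=3 flax=1 lantern=5 resin=4
After 18 (gather 2 flax): copper=3 flax=3 lantern=5 resin=4
After 19 (consume 1 lantern): copper=3 flax=3 lantern=4 resin=4
After 20 (gather 3 resin): copper=3 flax=3 lantern=4 resin=7
After 21 (consume 2 copper): copper=1 flax=3 lantern=4 resin=7
After 22 (craft lantern): copper=1 flax=3 lantern=6 resin=5

Answer: copper=1 flax=3 lantern=6 resin=5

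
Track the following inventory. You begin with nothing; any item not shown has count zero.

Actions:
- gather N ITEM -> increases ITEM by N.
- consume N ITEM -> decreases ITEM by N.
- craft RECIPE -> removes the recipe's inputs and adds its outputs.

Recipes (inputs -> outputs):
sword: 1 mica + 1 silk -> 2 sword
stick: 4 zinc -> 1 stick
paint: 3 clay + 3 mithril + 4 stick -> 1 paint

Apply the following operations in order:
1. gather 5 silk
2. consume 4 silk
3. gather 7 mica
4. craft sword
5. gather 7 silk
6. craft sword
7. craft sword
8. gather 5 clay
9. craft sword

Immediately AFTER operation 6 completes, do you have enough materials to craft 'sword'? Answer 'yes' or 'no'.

Answer: yes

Derivation:
After 1 (gather 5 silk): silk=5
After 2 (consume 4 silk): silk=1
After 3 (gather 7 mica): mica=7 silk=1
After 4 (craft sword): mica=6 sword=2
After 5 (gather 7 silk): mica=6 silk=7 sword=2
After 6 (craft sword): mica=5 silk=6 sword=4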